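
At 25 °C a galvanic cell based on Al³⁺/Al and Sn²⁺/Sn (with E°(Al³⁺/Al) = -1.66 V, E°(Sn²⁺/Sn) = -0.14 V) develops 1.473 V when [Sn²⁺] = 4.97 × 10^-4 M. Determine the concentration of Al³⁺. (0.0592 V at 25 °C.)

0.0027 M

From the Nernst equation, log Q = n(E° − E)/0.0592 = 6(1.52 − 1.473)/0.0592 = 4.764, so Q = 5.8 × 10^4.
With Q = [Al³⁺]^2/[Sn²⁺]^3 and the known concentrations, [Al³⁺]^2 in the numerator gives [Al³⁺] = 0.0027 M.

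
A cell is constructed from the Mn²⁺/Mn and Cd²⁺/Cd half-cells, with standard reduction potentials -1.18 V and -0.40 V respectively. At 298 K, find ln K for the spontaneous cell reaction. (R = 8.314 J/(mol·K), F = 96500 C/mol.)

E°_cell = -0.40 − (-1.18) = 0.78 V, with n = 2 electrons transferred.
At equilibrium E = 0, so the Nernst equation gives ln K = nFE°/RT = (2)(96500)(0.78)/((8.314)(298)) = 60.76.

ln K = 60.8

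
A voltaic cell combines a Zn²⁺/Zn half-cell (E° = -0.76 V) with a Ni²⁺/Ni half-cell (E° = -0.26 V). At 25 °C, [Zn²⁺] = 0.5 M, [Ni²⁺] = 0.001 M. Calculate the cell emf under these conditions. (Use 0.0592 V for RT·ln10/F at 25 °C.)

0.420 V

The Ni²⁺/Ni couple has the higher reduction potential and acts as the cathode, so E°_cell = -0.26 − (-0.76) = 0.50 V.
Balancing electrons gives n = 2; the reaction quotient is Q = [Zn²⁺]/[Ni²⁺] = 500.
At 25 °C, E = E° − (0.0592/n) log Q = 0.50 − (0.0592/2)(2.699) = 0.500 − 0.080 = 0.420 V.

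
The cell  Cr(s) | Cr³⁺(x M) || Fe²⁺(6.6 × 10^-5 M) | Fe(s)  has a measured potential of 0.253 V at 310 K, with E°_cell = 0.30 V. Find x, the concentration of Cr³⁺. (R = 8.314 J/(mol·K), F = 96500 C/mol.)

1.1 × 10^-4 M

From the Nernst equation, ln Q = nF(E° − E)/RT = 6×96500×(0.30 − 0.253)/(8.314×310) = 10.559, so Q = 3.85 × 10^4.
With Q = [Cr³⁺]^2/[Fe²⁺]^3 and the known concentrations, [Cr³⁺]^2 in the numerator gives [Cr³⁺] = 1.1 × 10^-4 M.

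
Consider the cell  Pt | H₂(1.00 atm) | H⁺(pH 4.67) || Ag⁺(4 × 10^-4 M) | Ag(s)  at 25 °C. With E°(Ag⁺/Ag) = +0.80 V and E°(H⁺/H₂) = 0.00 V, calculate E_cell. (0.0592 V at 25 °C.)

0.88 V

The Ag⁺/Ag couple is the cathode, so E°_cell = 0.80 V; n = 2.
[H⁺] = 10^(−4.67) = 2.1 × 10^-5 M, and Q = [H⁺]^2 / ([Ag⁺]^2·P(H₂)) = 0.00286.
E = E° − (0.0592/2) log Q = 0.80 − (0.0592/2)(-2.544) = 0.875 V.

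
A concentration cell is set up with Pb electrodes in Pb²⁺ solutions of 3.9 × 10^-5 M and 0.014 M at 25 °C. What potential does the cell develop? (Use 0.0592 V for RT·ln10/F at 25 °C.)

0.076 V

Both half-cells are Pb²⁺/Pb, so E°_cell = 0. The concentrated side is the cathode; the cell reaction moves Pb²⁺ from high to low concentration with n = 2.
Q = [Pb²⁺]_dilute/[Pb²⁺]_conc = 3.9 × 10^-5/0.014 = 0.00279.
E = 0 − (0.0592/2) log Q = −(0.0592/2)(-2.555) = 0.0756 V.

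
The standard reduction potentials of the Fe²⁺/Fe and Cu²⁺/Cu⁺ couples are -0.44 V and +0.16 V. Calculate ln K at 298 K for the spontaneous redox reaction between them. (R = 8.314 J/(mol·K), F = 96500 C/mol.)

ln K = 46.7

E°_cell = +0.16 − (-0.44) = 0.60 V, with n = 2 electrons transferred.
At equilibrium E = 0, so the Nernst equation gives ln K = nFE°/RT = (2)(96500)(0.60)/((8.314)(298)) = 46.74.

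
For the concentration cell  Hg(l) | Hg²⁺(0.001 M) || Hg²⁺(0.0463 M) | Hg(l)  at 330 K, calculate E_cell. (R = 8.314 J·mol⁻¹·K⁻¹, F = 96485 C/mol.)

Both half-cells are Hg²⁺/Hg, so E°_cell = 0. The concentrated side is the cathode; the cell reaction moves Hg²⁺ from high to low concentration with n = 2.
Q = [Hg²⁺]_dilute/[Hg²⁺]_conc = 0.001/0.0463 = 0.0216.
E = 0 − (RT/nF) ln Q = −((8.314×330)/(2×96485))(-3.835) = 0.0545 V.

0.055 V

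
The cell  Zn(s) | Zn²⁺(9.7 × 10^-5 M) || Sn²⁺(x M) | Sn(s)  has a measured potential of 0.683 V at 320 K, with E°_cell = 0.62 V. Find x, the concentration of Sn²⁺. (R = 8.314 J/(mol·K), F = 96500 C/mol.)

0.0094 M

From the Nernst equation, ln Q = nF(E° − E)/RT = 2×96500×(0.62 − 0.683)/(8.314×320) = -4.570, so Q = 0.0104.
With Q = [Zn²⁺]/[Sn²⁺] and the known concentrations, [Sn²⁺] in the denominator gives [Sn²⁺] = 0.0094 M.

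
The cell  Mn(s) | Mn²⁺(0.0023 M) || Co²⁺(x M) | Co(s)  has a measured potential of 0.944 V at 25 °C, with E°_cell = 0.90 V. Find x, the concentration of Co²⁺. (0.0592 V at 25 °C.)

From the Nernst equation, log Q = n(E° − E)/0.0592 = 2(0.90 − 0.944)/0.0592 = -1.486, so Q = 0.0326.
With Q = [Mn²⁺]/[Co²⁺] and the known concentrations, [Co²⁺] in the denominator gives [Co²⁺] = 0.071 M.

0.071 M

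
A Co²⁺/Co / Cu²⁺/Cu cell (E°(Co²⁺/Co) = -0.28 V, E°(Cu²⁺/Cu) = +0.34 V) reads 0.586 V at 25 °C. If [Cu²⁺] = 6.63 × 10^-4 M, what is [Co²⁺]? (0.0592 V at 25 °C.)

0.0093 M

From the Nernst equation, log Q = n(E° − E)/0.0592 = 2(0.62 − 0.586)/0.0592 = 1.149, so Q = 14.1.
With Q = [Co²⁺]/[Cu²⁺] and the known concentrations, [Co²⁺] in the numerator gives [Co²⁺] = 0.0093 M.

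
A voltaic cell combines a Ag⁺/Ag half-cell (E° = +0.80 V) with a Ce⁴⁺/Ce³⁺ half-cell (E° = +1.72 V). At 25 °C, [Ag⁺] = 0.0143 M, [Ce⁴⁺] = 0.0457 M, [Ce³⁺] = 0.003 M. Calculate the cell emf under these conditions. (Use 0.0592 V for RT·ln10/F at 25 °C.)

The Ce⁴⁺/Ce³⁺ couple has the higher reduction potential and acts as the cathode, so E°_cell = +1.72 − (+0.80) = 0.92 V.
Balancing electrons gives n = 1; the reaction quotient is Q = [Ag⁺]·[Ce³⁺]/[Ce⁴⁺] = 9.39 × 10^-4.
At 25 °C, E = E° − (0.0592/n) log Q = 0.92 − (0.0592/1)(-3.027) = 0.920 + 0.179 = 1.099 V.

1.10 V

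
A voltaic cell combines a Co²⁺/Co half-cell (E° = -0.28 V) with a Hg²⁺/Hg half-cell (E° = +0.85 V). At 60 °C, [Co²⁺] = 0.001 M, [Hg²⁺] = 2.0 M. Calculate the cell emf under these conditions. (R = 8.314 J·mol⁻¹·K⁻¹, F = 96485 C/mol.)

The Hg²⁺/Hg couple has the higher reduction potential and acts as the cathode, so E°_cell = +0.85 − (-0.28) = 1.13 V.
Balancing electrons gives n = 2; the reaction quotient is Q = [Co²⁺]/[Hg²⁺] = 5 × 10^-4.
E = E° − (RT/nF) ln Q = 1.13 − (8.314×333)/(2×96485) × (-7.601) = 1.130 + 0.109 = 1.239 V.

1.24 V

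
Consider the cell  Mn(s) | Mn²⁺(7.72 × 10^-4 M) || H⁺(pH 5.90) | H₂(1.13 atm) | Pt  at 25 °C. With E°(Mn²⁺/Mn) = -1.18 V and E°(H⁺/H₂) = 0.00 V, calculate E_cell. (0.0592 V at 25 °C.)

The hydrogen couple is the cathode, so E°_cell = 1.18 V; n = 2.
[H⁺] = 10^(−5.90) = 1.3 × 10^-6 M, and Q = [Mn²⁺]·P(H₂) / [H⁺]^2 = 5.5 × 10^8.
E = E° − (0.0592/2) log Q = 1.18 − (0.0592/2)(8.741) = 0.921 V.

0.92 V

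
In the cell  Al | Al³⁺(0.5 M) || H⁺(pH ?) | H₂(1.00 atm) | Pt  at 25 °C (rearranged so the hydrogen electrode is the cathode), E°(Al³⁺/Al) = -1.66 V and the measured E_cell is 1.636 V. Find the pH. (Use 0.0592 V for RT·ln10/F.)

E°_cell = 1.66 V and n = 6.
log Q = n(E° − E)/0.0592 = 6×(1.66 − 1.636)/0.0592 = 2.432.
With Q = [Al³⁺]^2·P(H₂)^3 / [H⁺]^6, solving for [H⁺] gives log[H⁺] = -0.506, so pH = 0.51.

pH = 0.51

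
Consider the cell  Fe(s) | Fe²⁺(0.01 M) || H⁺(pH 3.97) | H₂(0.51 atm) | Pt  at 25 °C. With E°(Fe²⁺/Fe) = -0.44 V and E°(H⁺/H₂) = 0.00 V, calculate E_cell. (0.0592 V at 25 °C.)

The hydrogen couple is the cathode, so E°_cell = 0.44 V; n = 2.
[H⁺] = 10^(−3.97) = 1.1 × 10^-4 M, and Q = [Fe²⁺]·P(H₂) / [H⁺]^2 = 4.44 × 10^5.
E = E° − (0.0592/2) log Q = 0.44 − (0.0592/2)(5.648) = 0.273 V.

0.27 V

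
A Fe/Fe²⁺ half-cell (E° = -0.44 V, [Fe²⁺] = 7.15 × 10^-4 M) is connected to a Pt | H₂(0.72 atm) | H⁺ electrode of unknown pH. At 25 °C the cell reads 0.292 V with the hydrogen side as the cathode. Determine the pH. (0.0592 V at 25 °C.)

pH = 4.14

E°_cell = 0.44 V and n = 2.
log Q = n(E° − E)/0.0592 = 2×(0.44 − 0.292)/0.0592 = 5.000.
With Q = [Fe²⁺]·P(H₂) / [H⁺]^2, solving for [H⁺] gives log[H⁺] = -4.144, so pH = 4.14.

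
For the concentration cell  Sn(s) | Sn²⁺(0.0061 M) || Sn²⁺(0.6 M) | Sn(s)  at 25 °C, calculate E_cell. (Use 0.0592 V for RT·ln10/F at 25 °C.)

0.059 V

Both half-cells are Sn²⁺/Sn, so E°_cell = 0. The concentrated side is the cathode; the cell reaction moves Sn²⁺ from high to low concentration with n = 2.
Q = [Sn²⁺]_dilute/[Sn²⁺]_conc = 0.0061/0.6 = 0.0102.
E = 0 − (0.0592/2) log Q = −(0.0592/2)(-1.993) = 0.0590 V.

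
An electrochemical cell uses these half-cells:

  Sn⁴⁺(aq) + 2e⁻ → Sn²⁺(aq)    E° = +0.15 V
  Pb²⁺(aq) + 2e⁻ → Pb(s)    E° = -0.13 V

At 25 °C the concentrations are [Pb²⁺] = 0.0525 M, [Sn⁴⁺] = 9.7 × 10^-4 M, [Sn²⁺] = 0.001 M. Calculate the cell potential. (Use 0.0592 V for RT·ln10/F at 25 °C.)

0.318 V

The Sn⁴⁺/Sn²⁺ couple has the higher reduction potential and acts as the cathode, so E°_cell = +0.15 − (-0.13) = 0.28 V.
Balancing electrons gives n = 2; the reaction quotient is Q = [Pb²⁺]·[Sn²⁺]/[Sn⁴⁺] = 0.0541.
At 25 °C, E = E° − (0.0592/n) log Q = 0.28 − (0.0592/2)(-1.267) = 0.280 + 0.038 = 0.318 V.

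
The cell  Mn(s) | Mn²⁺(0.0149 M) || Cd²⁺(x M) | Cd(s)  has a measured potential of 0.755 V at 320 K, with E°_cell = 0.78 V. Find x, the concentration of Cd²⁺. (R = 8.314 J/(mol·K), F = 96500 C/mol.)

From the Nernst equation, ln Q = nF(E° − E)/RT = 2×96500×(0.78 − 0.755)/(8.314×320) = 1.814, so Q = 6.13.
With Q = [Mn²⁺]/[Cd²⁺] and the known concentrations, [Cd²⁺] in the denominator gives [Cd²⁺] = 0.0024 M.

0.0024 M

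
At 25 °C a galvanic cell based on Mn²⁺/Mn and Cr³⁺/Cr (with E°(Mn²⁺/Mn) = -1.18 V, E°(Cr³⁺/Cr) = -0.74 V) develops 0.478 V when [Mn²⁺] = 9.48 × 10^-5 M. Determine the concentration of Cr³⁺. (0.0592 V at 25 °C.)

From the Nernst equation, log Q = n(E° − E)/0.0592 = 6(0.44 − 0.478)/0.0592 = -3.851, so Q = 1.41 × 10^-4.
With Q = [Mn²⁺]^3/[Cr³⁺]^2 and the known concentrations, [Cr³⁺]^2 in the denominator gives [Cr³⁺] = 7.8 × 10^-5 M.

7.8 × 10^-5 M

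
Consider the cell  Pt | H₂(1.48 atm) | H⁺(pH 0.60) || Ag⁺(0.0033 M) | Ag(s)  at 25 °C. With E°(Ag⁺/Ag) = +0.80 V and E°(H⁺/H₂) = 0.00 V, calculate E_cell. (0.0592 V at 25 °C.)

0.69 V

The Ag⁺/Ag couple is the cathode, so E°_cell = 0.80 V; n = 2.
[H⁺] = 10^(−0.60) = 0.25 M, and Q = [H⁺]^2 / ([Ag⁺]^2·P(H₂)) = 3910.
E = E° − (0.0592/2) log Q = 0.80 − (0.0592/2)(3.593) = 0.694 V.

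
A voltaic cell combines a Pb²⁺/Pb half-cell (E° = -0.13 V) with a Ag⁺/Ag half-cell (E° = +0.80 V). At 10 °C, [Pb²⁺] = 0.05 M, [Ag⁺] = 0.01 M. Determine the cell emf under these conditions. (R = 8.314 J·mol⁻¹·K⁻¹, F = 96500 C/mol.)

The Ag⁺/Ag couple has the higher reduction potential and acts as the cathode, so E°_cell = +0.80 − (-0.13) = 0.93 V.
Balancing electrons gives n = 2; the reaction quotient is Q = [Pb²⁺]/[Ag⁺]^2 = 500.
E = E° − (RT/nF) ln Q = 0.93 − (8.314×283)/(2×96500) × (6.215) = 0.930 − 0.076 = 0.854 V.

0.854 V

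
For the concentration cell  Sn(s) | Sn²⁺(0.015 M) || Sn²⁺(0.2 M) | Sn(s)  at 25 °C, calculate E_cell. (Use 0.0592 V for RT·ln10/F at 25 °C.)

0.033 V

Both half-cells are Sn²⁺/Sn, so E°_cell = 0. The concentrated side is the cathode; the cell reaction moves Sn²⁺ from high to low concentration with n = 2.
Q = [Sn²⁺]_dilute/[Sn²⁺]_conc = 0.015/0.2 = 0.0750.
E = 0 − (0.0592/2) log Q = −(0.0592/2)(-1.125) = 0.0333 V.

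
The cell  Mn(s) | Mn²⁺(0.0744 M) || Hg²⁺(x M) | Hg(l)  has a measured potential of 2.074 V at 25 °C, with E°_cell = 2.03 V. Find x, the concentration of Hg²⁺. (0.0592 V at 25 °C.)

2.3 M

From the Nernst equation, log Q = n(E° − E)/0.0592 = 2(2.03 − 2.074)/0.0592 = -1.486, so Q = 0.0326.
With Q = [Mn²⁺]/[Hg²⁺] and the known concentrations, [Hg²⁺] in the denominator gives [Hg²⁺] = 2.3 M.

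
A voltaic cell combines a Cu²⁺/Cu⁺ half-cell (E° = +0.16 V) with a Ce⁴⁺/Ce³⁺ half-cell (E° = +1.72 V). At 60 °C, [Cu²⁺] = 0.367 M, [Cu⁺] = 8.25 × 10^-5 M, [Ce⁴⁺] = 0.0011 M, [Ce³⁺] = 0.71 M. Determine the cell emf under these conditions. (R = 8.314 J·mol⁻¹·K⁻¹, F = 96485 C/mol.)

1.13 V

The Ce⁴⁺/Ce³⁺ couple has the higher reduction potential and acts as the cathode, so E°_cell = +1.72 − (+0.16) = 1.56 V.
Balancing electrons gives n = 1; the reaction quotient is Q = [Cu²⁺]·[Ce³⁺]/([Cu⁺]·[Ce⁴⁺]) = 2.87 × 10^6.
E = E° − (RT/nF) ln Q = 1.56 − (8.314×333)/(1×96485) × (14.870) = 1.560 − 0.427 = 1.133 V.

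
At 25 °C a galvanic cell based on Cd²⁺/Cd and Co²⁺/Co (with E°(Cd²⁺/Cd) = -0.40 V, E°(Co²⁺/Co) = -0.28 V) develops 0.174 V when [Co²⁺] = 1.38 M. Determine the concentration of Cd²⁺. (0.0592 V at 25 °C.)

From the Nernst equation, log Q = n(E° − E)/0.0592 = 2(0.12 − 0.174)/0.0592 = -1.824, so Q = 0.0150.
With Q = [Cd²⁺]/[Co²⁺] and the known concentrations, [Cd²⁺] in the numerator gives [Cd²⁺] = 0.021 M.

0.021 M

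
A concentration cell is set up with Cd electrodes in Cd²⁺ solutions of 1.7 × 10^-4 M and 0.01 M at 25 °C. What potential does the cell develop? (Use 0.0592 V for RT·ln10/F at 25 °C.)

Both half-cells are Cd²⁺/Cd, so E°_cell = 0. The concentrated side is the cathode; the cell reaction moves Cd²⁺ from high to low concentration with n = 2.
Q = [Cd²⁺]_dilute/[Cd²⁺]_conc = 1.7 × 10^-4/0.01 = 0.0170.
E = 0 − (0.0592/2) log Q = −(0.0592/2)(-1.770) = 0.0524 V.

0.052 V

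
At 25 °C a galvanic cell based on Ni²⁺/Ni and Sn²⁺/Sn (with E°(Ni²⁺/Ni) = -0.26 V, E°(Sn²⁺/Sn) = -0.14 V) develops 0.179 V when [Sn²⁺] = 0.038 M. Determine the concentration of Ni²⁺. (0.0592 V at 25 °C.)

3.9 × 10^-4 M

From the Nernst equation, log Q = n(E° − E)/0.0592 = 2(0.12 − 0.179)/0.0592 = -1.993, so Q = 0.0102.
With Q = [Ni²⁺]/[Sn²⁺] and the known concentrations, [Ni²⁺] in the numerator gives [Ni²⁺] = 3.9 × 10^-4 M.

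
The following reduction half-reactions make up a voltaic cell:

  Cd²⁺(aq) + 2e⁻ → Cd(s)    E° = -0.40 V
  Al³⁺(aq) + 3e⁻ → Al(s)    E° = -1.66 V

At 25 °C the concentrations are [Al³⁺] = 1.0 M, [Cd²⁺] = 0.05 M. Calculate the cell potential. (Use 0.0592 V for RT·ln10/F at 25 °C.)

1.22 V

The Cd²⁺/Cd couple has the higher reduction potential and acts as the cathode, so E°_cell = -0.40 − (-1.66) = 1.26 V.
Balancing electrons gives n = 6; the reaction quotient is Q = [Al³⁺]^2/[Cd²⁺]^3 = 8000.
At 25 °C, E = E° − (0.0592/n) log Q = 1.26 − (0.0592/6)(3.903) = 1.260 − 0.039 = 1.221 V.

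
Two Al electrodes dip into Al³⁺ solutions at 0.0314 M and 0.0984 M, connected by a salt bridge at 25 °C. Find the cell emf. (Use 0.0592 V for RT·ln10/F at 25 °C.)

Both half-cells are Al³⁺/Al, so E°_cell = 0. The concentrated side is the cathode; the cell reaction moves Al³⁺ from high to low concentration with n = 3.
Q = [Al³⁺]_dilute/[Al³⁺]_conc = 0.0314/0.0984 = 0.319.
E = 0 − (0.0592/3) log Q = −(0.0592/3)(-0.496) = 0.0098 V.

0.010 V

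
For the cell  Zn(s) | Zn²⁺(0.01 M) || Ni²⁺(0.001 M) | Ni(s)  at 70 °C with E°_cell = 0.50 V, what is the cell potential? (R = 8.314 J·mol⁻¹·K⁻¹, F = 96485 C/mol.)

Balancing electrons gives n = 2; the reaction quotient is Q = [Zn²⁺]/[Ni²⁺] = 10.0.
E = E° − (RT/nF) ln Q = 0.50 − (8.314×343)/(2×96485) × (2.303) = 0.500 − 0.034 = 0.466 V.

0.466 V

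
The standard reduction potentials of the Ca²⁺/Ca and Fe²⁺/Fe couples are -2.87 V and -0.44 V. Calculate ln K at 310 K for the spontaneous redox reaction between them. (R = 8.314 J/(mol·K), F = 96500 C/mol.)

ln K = 182.0

E°_cell = -0.44 − (-2.87) = 2.43 V, with n = 2 electrons transferred.
At equilibrium E = 0, so the Nernst equation gives ln K = nFE°/RT = (2)(96500)(2.43)/((8.314)(310)) = 181.97.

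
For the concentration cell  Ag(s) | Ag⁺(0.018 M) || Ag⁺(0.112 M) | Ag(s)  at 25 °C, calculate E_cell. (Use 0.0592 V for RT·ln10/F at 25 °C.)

Both half-cells are Ag⁺/Ag, so E°_cell = 0. The concentrated side is the cathode; the cell reaction moves Ag⁺ from high to low concentration with n = 1.
Q = [Ag⁺]_dilute/[Ag⁺]_conc = 0.018/0.112 = 0.161.
E = 0 − (0.0592/1) log Q = −(0.0592/1)(-0.794) = 0.0470 V.

0.047 V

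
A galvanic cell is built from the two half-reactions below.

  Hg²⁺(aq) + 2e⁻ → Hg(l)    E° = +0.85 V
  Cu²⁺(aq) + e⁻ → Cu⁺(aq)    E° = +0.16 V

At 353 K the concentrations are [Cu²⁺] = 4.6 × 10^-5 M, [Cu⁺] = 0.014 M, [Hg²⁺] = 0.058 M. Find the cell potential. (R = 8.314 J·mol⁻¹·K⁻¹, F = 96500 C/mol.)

0.821 V

The Hg²⁺/Hg couple has the higher reduction potential and acts as the cathode, so E°_cell = +0.85 − (+0.16) = 0.69 V.
Balancing electrons gives n = 2; the reaction quotient is Q = [Cu²⁺]^2/([Cu⁺]^2·[Hg²⁺]) = 1.86 × 10^-4.
E = E° − (RT/nF) ln Q = 0.69 − (8.314×353)/(2×96500) × (-8.589) = 0.690 + 0.131 = 0.821 V.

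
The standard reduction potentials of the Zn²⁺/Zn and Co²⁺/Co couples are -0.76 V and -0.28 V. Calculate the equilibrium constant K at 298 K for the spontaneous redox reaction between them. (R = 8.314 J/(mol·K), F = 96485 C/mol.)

E°_cell = -0.28 − (-0.76) = 0.48 V, with n = 2 electrons transferred.
At equilibrium E = 0, so the Nernst equation gives ln K = nFE°/RT = (2)(96485)(0.48)/((8.314)(298)) = 37.39.
K = e^37.39 = 1.7 × 10^16.

1.7 × 10^16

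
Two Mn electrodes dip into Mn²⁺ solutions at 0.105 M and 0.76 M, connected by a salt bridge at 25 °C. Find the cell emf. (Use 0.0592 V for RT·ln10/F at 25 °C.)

Both half-cells are Mn²⁺/Mn, so E°_cell = 0. The concentrated side is the cathode; the cell reaction moves Mn²⁺ from high to low concentration with n = 2.
Q = [Mn²⁺]_dilute/[Mn²⁺]_conc = 0.105/0.76 = 0.138.
E = 0 − (0.0592/2) log Q = −(0.0592/2)(-0.860) = 0.0255 V.

0.025 V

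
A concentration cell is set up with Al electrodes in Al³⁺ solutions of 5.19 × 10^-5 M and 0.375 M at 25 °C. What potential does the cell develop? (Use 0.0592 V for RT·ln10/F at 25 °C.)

Both half-cells are Al³⁺/Al, so E°_cell = 0. The concentrated side is the cathode; the cell reaction moves Al³⁺ from high to low concentration with n = 3.
Q = [Al³⁺]_dilute/[Al³⁺]_conc = 5.19 × 10^-5/0.375 = 1.38 × 10^-4.
E = 0 − (0.0592/3) log Q = −(0.0592/3)(-3.859) = 0.0762 V.

0.076 V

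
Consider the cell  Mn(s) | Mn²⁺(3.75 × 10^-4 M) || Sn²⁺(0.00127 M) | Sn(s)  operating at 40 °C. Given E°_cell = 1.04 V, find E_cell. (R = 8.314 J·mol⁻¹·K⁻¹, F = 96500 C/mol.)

1.06 V

Balancing electrons gives n = 2; the reaction quotient is Q = [Mn²⁺]/[Sn²⁺] = 0.295.
E = E° − (RT/nF) ln Q = 1.04 − (8.314×313)/(2×96500) × (-1.220) = 1.040 + 0.016 = 1.056 V.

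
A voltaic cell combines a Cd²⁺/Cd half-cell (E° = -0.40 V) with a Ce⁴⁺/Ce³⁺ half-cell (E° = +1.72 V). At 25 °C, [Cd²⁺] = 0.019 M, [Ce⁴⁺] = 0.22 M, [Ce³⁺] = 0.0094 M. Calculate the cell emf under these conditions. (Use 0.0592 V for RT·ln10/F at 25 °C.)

The Ce⁴⁺/Ce³⁺ couple has the higher reduction potential and acts as the cathode, so E°_cell = +1.72 − (-0.40) = 2.12 V.
Balancing electrons gives n = 2; the reaction quotient is Q = [Cd²⁺]·[Ce³⁺]^2/[Ce⁴⁺]^2 = 3.47 × 10^-5.
At 25 °C, E = E° − (0.0592/n) log Q = 2.12 − (0.0592/2)(-4.460) = 2.120 + 0.132 = 2.252 V.

2.25 V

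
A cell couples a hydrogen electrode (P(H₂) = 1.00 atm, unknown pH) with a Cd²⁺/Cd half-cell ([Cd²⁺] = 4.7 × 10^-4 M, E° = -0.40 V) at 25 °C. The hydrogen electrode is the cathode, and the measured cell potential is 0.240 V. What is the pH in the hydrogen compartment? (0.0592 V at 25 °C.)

E°_cell = 0.40 V and n = 2.
log Q = n(E° − E)/0.0592 = 2×(0.40 − 0.240)/0.0592 = 5.405.
With Q = [Cd²⁺]·P(H₂) / [H⁺]^2, solving for [H⁺] gives log[H⁺] = -4.367, so pH = 4.37.

pH = 4.37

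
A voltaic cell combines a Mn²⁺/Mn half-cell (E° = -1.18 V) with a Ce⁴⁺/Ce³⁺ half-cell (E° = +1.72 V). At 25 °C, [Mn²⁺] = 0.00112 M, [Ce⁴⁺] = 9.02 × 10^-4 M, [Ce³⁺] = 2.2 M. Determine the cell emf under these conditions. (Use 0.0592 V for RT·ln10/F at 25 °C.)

The Ce⁴⁺/Ce³⁺ couple has the higher reduction potential and acts as the cathode, so E°_cell = +1.72 − (-1.18) = 2.90 V.
Balancing electrons gives n = 2; the reaction quotient is Q = [Mn²⁺]·[Ce³⁺]^2/[Ce⁴⁺]^2 = 6660.
At 25 °C, E = E° − (0.0592/n) log Q = 2.90 − (0.0592/2)(3.824) = 2.900 − 0.113 = 2.787 V.

2.79 V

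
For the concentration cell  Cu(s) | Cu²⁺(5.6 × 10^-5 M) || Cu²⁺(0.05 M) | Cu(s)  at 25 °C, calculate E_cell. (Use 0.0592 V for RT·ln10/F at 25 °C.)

Both half-cells are Cu²⁺/Cu, so E°_cell = 0. The concentrated side is the cathode; the cell reaction moves Cu²⁺ from high to low concentration with n = 2.
Q = [Cu²⁺]_dilute/[Cu²⁺]_conc = 5.6 × 10^-5/0.05 = 0.00112.
E = 0 − (0.0592/2) log Q = −(0.0592/2)(-2.951) = 0.0873 V.

0.087 V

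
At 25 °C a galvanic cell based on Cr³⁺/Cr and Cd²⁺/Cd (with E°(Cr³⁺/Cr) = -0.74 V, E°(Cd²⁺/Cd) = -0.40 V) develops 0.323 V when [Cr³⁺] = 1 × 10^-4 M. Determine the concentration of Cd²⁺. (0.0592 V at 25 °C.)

From the Nernst equation, log Q = n(E° − E)/0.0592 = 6(0.34 − 0.323)/0.0592 = 1.723, so Q = 52.8.
With Q = [Cr³⁺]^2/[Cd²⁺]^3 and the known concentrations, [Cd²⁺]^3 in the denominator gives [Cd²⁺] = 5.7 × 10^-4 M.

5.7 × 10^-4 M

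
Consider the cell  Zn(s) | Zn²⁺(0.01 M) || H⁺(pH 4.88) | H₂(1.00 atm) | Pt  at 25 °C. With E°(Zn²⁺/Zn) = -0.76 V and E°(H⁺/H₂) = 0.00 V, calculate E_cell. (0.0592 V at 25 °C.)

0.53 V

The hydrogen couple is the cathode, so E°_cell = 0.76 V; n = 2.
[H⁺] = 10^(−4.88) = 1.3 × 10^-5 M, and Q = [Zn²⁺]·P(H₂) / [H⁺]^2 = 5.75 × 10^7.
E = E° − (0.0592/2) log Q = 0.76 − (0.0592/2)(7.760) = 0.530 V.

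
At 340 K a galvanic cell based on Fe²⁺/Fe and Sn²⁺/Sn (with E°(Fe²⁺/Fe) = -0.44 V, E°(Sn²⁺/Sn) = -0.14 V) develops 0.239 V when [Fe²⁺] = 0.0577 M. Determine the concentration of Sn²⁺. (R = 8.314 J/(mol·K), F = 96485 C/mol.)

9 × 10^-4 M

From the Nernst equation, ln Q = nF(E° − E)/RT = 2×96485×(0.30 − 0.239)/(8.314×340) = 4.164, so Q = 64.3.
With Q = [Fe²⁺]/[Sn²⁺] and the known concentrations, [Sn²⁺] in the denominator gives [Sn²⁺] = 9 × 10^-4 M.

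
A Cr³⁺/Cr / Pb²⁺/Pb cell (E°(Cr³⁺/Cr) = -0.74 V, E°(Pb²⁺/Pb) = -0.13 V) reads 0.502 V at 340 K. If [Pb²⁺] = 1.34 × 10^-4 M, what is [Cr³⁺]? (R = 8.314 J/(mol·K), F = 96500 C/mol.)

0.099 M

From the Nernst equation, ln Q = nF(E° − E)/RT = 6×96500×(0.61 − 0.502)/(8.314×340) = 22.121, so Q = 4.05 × 10^9.
With Q = [Cr³⁺]^2/[Pb²⁺]^3 and the known concentrations, [Cr³⁺]^2 in the numerator gives [Cr³⁺] = 0.099 M.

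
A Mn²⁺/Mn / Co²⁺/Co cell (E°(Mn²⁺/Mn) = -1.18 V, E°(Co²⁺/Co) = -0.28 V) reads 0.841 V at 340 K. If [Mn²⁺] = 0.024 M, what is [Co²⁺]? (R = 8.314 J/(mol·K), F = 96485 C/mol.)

4.3 × 10^-4 M

From the Nernst equation, ln Q = nF(E° − E)/RT = 2×96485×(0.90 − 0.841)/(8.314×340) = 4.028, so Q = 56.1.
With Q = [Mn²⁺]/[Co²⁺] and the known concentrations, [Co²⁺] in the denominator gives [Co²⁺] = 4.3 × 10^-4 M.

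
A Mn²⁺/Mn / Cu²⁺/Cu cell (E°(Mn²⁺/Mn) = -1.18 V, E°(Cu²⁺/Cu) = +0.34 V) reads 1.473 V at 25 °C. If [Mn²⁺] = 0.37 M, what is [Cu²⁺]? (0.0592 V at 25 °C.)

From the Nernst equation, log Q = n(E° − E)/0.0592 = 2(1.52 − 1.473)/0.0592 = 1.588, so Q = 38.7.
With Q = [Mn²⁺]/[Cu²⁺] and the known concentrations, [Cu²⁺] in the denominator gives [Cu²⁺] = 0.0096 M.

0.0096 M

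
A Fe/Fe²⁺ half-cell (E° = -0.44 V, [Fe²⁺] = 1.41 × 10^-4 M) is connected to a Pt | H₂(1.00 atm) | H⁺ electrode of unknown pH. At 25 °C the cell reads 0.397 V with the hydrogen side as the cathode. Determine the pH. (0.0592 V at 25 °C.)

E°_cell = 0.44 V and n = 2.
log Q = n(E° − E)/0.0592 = 2×(0.44 − 0.397)/0.0592 = 1.453.
With Q = [Fe²⁺]·P(H₂) / [H⁺]^2, solving for [H⁺] gives log[H⁺] = -2.652, so pH = 2.65.

pH = 2.65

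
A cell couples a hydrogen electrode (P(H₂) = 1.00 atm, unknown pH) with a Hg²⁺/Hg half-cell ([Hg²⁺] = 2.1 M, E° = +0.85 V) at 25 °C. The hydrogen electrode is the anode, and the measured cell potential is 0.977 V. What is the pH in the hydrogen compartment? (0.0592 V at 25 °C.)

E°_cell = 0.85 V and n = 2.
log Q = n(E° − E)/0.0592 = 2×(0.85 − 0.977)/0.0592 = -4.291.
With Q = [H⁺]^2 / ([Hg²⁺]·P(H₂)), solving for [H⁺] gives log[H⁺] = -1.984, so pH = 1.98.

pH = 1.98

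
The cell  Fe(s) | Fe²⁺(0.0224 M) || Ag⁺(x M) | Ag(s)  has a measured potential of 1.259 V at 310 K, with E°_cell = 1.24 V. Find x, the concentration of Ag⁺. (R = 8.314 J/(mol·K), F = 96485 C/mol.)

From the Nernst equation, ln Q = nF(E° − E)/RT = 2×96485×(1.24 − 1.259)/(8.314×310) = -1.423, so Q = 0.241.
With Q = [Fe²⁺]/[Ag⁺]^2 and the known concentrations, [Ag⁺]^2 in the denominator gives [Ag⁺] = 0.3 M.

0.3 M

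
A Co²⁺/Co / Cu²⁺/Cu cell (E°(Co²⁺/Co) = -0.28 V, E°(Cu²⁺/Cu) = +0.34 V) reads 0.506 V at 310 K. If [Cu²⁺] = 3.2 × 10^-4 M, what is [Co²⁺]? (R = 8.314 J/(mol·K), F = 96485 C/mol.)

From the Nernst equation, ln Q = nF(E° − E)/RT = 2×96485×(0.62 − 0.506)/(8.314×310) = 8.535, so Q = 5090.
With Q = [Co²⁺]/[Cu²⁺] and the known concentrations, [Co²⁺] in the numerator gives [Co²⁺] = 1.6 M.

1.6 M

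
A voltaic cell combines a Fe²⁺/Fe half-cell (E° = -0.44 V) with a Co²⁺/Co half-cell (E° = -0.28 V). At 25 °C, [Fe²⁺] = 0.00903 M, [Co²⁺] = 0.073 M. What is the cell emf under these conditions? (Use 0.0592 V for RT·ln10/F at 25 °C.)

0.187 V

The Co²⁺/Co couple has the higher reduction potential and acts as the cathode, so E°_cell = -0.28 − (-0.44) = 0.16 V.
Balancing electrons gives n = 2; the reaction quotient is Q = [Fe²⁺]/[Co²⁺] = 0.124.
At 25 °C, E = E° − (0.0592/n) log Q = 0.16 − (0.0592/2)(-0.908) = 0.160 + 0.027 = 0.187 V.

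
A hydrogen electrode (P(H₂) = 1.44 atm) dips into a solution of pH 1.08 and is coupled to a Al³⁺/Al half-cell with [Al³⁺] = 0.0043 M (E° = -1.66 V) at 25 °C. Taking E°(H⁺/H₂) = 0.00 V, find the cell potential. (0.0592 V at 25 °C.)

1.64 V

The hydrogen couple is the cathode, so E°_cell = 1.66 V; n = 6.
[H⁺] = 10^(−1.08) = 0.083 M, and Q = [Al³⁺]^2·P(H₂)^3 / [H⁺]^6 = 167.
E = E° − (0.0592/6) log Q = 1.66 − (0.0592/6)(2.222) = 1.638 V.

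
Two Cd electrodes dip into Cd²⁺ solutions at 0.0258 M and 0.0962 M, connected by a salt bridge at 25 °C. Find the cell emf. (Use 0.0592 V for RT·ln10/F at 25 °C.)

0.017 V

Both half-cells are Cd²⁺/Cd, so E°_cell = 0. The concentrated side is the cathode; the cell reaction moves Cd²⁺ from high to low concentration with n = 2.
Q = [Cd²⁺]_dilute/[Cd²⁺]_conc = 0.0258/0.0962 = 0.268.
E = 0 − (0.0592/2) log Q = −(0.0592/2)(-0.572) = 0.0169 V.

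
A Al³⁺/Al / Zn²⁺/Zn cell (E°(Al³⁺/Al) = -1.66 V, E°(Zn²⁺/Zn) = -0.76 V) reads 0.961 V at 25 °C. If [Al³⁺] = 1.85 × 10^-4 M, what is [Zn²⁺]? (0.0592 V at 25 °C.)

From the Nernst equation, log Q = n(E° − E)/0.0592 = 6(0.90 − 0.961)/0.0592 = -6.182, so Q = 6.57 × 10^-7.
With Q = [Al³⁺]^2/[Zn²⁺]^3 and the known concentrations, [Zn²⁺]^3 in the denominator gives [Zn²⁺] = 0.37 M.

0.37 M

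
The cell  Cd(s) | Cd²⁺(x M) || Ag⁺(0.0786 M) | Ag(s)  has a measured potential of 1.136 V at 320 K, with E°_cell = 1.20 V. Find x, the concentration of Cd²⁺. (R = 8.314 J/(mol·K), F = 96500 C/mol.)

From the Nernst equation, ln Q = nF(E° − E)/RT = 2×96500×(1.20 − 1.136)/(8.314×320) = 4.643, so Q = 104.
With Q = [Cd²⁺]/[Ag⁺]^2 and the known concentrations, [Cd²⁺] in the numerator gives [Cd²⁺] = 0.64 M.

0.64 M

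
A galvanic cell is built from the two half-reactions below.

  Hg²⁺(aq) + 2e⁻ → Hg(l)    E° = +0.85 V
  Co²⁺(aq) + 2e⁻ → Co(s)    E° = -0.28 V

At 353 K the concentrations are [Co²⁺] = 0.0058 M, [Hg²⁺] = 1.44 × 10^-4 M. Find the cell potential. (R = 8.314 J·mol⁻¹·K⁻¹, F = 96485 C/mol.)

1.07 V

The Hg²⁺/Hg couple has the higher reduction potential and acts as the cathode, so E°_cell = +0.85 − (-0.28) = 1.13 V.
Balancing electrons gives n = 2; the reaction quotient is Q = [Co²⁺]/[Hg²⁺] = 40.3.
E = E° − (RT/nF) ln Q = 1.13 − (8.314×353)/(2×96485) × (3.696) = 1.130 − 0.056 = 1.074 V.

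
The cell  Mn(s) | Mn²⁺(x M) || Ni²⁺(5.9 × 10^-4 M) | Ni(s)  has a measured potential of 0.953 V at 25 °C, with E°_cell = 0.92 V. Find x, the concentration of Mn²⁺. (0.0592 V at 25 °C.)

From the Nernst equation, log Q = n(E° − E)/0.0592 = 2(0.92 − 0.953)/0.0592 = -1.115, so Q = 0.0768.
With Q = [Mn²⁺]/[Ni²⁺] and the known concentrations, [Mn²⁺] in the numerator gives [Mn²⁺] = 4.5 × 10^-5 M.

4.5 × 10^-5 M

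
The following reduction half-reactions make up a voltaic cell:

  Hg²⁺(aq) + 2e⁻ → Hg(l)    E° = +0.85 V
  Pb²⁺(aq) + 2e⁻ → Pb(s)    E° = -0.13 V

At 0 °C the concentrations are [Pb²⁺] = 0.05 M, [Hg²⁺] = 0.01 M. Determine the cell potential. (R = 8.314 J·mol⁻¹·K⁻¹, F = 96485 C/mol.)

The Hg²⁺/Hg couple has the higher reduction potential and acts as the cathode, so E°_cell = +0.85 − (-0.13) = 0.98 V.
Balancing electrons gives n = 2; the reaction quotient is Q = [Pb²⁺]/[Hg²⁺] = 5.00.
E = E° − (RT/nF) ln Q = 0.98 − (8.314×273)/(2×96485) × (1.609) = 0.980 − 0.019 = 0.961 V.

0.961 V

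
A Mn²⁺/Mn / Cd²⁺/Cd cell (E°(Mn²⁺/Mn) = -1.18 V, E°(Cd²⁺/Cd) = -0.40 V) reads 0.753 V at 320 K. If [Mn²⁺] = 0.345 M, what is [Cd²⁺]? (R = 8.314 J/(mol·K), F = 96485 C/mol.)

0.049 M

From the Nernst equation, ln Q = nF(E° − E)/RT = 2×96485×(0.78 − 0.753)/(8.314×320) = 1.958, so Q = 7.09.
With Q = [Mn²⁺]/[Cd²⁺] and the known concentrations, [Cd²⁺] in the denominator gives [Cd²⁺] = 0.049 M.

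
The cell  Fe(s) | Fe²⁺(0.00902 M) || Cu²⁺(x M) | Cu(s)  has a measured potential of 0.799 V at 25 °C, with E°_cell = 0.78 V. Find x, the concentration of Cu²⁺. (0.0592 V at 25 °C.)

From the Nernst equation, log Q = n(E° − E)/0.0592 = 2(0.78 − 0.799)/0.0592 = -0.642, so Q = 0.228.
With Q = [Fe²⁺]/[Cu²⁺] and the known concentrations, [Cu²⁺] in the denominator gives [Cu²⁺] = 0.04 M.

0.04 M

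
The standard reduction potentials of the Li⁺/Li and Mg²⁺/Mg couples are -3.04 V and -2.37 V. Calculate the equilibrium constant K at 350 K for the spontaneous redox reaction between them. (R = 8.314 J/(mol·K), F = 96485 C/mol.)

E°_cell = -2.37 − (-3.04) = 0.67 V, with n = 2 electrons transferred.
At equilibrium E = 0, so the Nernst equation gives ln K = nFE°/RT = (2)(96485)(0.67)/((8.314)(350)) = 44.43.
K = e^44.43 = 2 × 10^19.

2 × 10^19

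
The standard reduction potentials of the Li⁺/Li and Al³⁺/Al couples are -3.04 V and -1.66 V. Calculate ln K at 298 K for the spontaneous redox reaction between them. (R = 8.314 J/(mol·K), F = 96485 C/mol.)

ln K = 161.2

E°_cell = -1.66 − (-3.04) = 1.38 V, with n = 3 electrons transferred.
At equilibrium E = 0, so the Nernst equation gives ln K = nFE°/RT = (3)(96485)(1.38)/((8.314)(298)) = 161.23.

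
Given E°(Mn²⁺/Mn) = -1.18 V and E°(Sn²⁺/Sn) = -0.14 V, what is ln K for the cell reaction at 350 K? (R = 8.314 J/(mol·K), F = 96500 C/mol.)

ln K = 69.0

E°_cell = -0.14 − (-1.18) = 1.04 V, with n = 2 electrons transferred.
At equilibrium E = 0, so the Nernst equation gives ln K = nFE°/RT = (2)(96500)(1.04)/((8.314)(350)) = 68.98.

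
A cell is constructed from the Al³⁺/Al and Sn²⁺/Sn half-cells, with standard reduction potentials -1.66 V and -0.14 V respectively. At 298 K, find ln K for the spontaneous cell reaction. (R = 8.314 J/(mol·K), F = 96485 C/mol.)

E°_cell = -0.14 − (-1.66) = 1.52 V, with n = 6 electrons transferred.
At equilibrium E = 0, so the Nernst equation gives ln K = nFE°/RT = (6)(96485)(1.52)/((8.314)(298)) = 355.16.

ln K = 355.2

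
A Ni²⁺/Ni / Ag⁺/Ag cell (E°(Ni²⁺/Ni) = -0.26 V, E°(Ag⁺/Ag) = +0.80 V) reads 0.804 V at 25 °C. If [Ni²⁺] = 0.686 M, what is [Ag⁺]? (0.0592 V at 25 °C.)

3.9 × 10^-5 M

From the Nernst equation, log Q = n(E° − E)/0.0592 = 2(1.06 − 0.804)/0.0592 = 8.649, so Q = 4.45 × 10^8.
With Q = [Ni²⁺]/[Ag⁺]^2 and the known concentrations, [Ag⁺]^2 in the denominator gives [Ag⁺] = 3.9 × 10^-5 M.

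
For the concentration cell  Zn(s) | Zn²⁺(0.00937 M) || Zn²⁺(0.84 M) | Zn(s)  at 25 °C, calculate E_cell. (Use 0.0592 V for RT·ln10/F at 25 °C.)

0.058 V

Both half-cells are Zn²⁺/Zn, so E°_cell = 0. The concentrated side is the cathode; the cell reaction moves Zn²⁺ from high to low concentration with n = 2.
Q = [Zn²⁺]_dilute/[Zn²⁺]_conc = 0.00937/0.84 = 0.0112.
E = 0 − (0.0592/2) log Q = −(0.0592/2)(-1.953) = 0.0578 V.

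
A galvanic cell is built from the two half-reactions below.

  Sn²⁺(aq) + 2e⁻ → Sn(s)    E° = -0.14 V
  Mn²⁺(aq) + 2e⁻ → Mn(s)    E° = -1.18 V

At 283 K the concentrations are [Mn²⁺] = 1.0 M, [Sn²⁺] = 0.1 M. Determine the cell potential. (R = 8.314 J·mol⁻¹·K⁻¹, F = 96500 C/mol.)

The Sn²⁺/Sn couple has the higher reduction potential and acts as the cathode, so E°_cell = -0.14 − (-1.18) = 1.04 V.
Balancing electrons gives n = 2; the reaction quotient is Q = [Mn²⁺]/[Sn²⁺] = 10.0.
E = E° − (RT/nF) ln Q = 1.04 − (8.314×283)/(2×96500) × (2.303) = 1.040 − 0.028 = 1.012 V.

1.01 V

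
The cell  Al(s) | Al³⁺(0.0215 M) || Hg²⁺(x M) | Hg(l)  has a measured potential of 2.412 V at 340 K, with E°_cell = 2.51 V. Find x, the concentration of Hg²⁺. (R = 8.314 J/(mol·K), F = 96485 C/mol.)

From the Nernst equation, ln Q = nF(E° − E)/RT = 6×96485×(2.51 − 2.412)/(8.314×340) = 20.070, so Q = 5.2 × 10^8.
With Q = [Al³⁺]^2/[Hg²⁺]^3 and the known concentrations, [Hg²⁺]^3 in the denominator gives [Hg²⁺] = 9.6 × 10^-5 M.

9.6 × 10^-5 M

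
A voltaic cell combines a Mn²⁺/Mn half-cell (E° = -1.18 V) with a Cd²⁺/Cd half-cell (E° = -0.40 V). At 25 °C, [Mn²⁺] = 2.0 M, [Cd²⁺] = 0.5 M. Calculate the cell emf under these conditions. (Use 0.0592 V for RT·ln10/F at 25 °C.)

0.762 V

The Cd²⁺/Cd couple has the higher reduction potential and acts as the cathode, so E°_cell = -0.40 − (-1.18) = 0.78 V.
Balancing electrons gives n = 2; the reaction quotient is Q = [Mn²⁺]/[Cd²⁺] = 4.00.
At 25 °C, E = E° − (0.0592/n) log Q = 0.78 − (0.0592/2)(0.602) = 0.780 − 0.018 = 0.762 V.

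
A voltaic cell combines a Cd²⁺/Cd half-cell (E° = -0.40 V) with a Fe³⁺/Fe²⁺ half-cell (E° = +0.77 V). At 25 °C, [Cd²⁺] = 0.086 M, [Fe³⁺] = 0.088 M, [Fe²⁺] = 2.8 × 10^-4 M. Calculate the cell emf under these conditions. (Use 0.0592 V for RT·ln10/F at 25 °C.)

1.35 V

The Fe³⁺/Fe²⁺ couple has the higher reduction potential and acts as the cathode, so E°_cell = +0.77 − (-0.40) = 1.17 V.
Balancing electrons gives n = 2; the reaction quotient is Q = [Cd²⁺]·[Fe²⁺]^2/[Fe³⁺]^2 = 8.71 × 10^-7.
At 25 °C, E = E° − (0.0592/n) log Q = 1.17 − (0.0592/2)(-6.060) = 1.170 + 0.179 = 1.349 V.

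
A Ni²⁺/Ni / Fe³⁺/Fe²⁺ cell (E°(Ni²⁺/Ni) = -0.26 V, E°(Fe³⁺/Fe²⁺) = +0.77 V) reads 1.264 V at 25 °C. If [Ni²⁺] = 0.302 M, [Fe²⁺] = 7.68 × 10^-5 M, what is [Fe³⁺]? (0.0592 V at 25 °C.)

From the Nernst equation, log Q = n(E° − E)/0.0592 = 2(1.03 − 1.264)/0.0592 = -7.905, so Q = 1.24 × 10^-8.
With Q = [Ni²⁺]·[Fe²⁺]^2/[Fe³⁺]^2 and the known concentrations, [Fe³⁺]^2 in the denominator gives [Fe³⁺] = 0.38 M.

0.38 M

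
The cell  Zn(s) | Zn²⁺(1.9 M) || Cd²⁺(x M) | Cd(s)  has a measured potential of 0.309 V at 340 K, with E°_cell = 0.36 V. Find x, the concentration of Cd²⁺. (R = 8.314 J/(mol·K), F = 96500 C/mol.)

0.058 M

From the Nernst equation, ln Q = nF(E° − E)/RT = 2×96500×(0.36 − 0.309)/(8.314×340) = 3.482, so Q = 32.5.
With Q = [Zn²⁺]/[Cd²⁺] and the known concentrations, [Cd²⁺] in the denominator gives [Cd²⁺] = 0.058 M.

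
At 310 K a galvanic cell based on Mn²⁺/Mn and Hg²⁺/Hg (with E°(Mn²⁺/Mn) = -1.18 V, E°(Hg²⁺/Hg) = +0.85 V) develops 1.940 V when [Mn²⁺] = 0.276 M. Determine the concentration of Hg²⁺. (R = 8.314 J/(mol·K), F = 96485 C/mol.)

From the Nernst equation, ln Q = nF(E° − E)/RT = 2×96485×(2.03 − 1.940)/(8.314×310) = 6.738, so Q = 844.
With Q = [Mn²⁺]/[Hg²⁺] and the known concentrations, [Hg²⁺] in the denominator gives [Hg²⁺] = 3.3 × 10^-4 M.

3.3 × 10^-4 M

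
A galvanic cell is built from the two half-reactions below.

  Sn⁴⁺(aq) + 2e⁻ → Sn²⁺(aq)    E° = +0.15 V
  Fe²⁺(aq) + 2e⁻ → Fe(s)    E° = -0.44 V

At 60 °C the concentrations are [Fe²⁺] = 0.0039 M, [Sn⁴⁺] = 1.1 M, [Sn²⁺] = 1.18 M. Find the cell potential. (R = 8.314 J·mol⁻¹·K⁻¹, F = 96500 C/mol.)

The Sn⁴⁺/Sn²⁺ couple has the higher reduction potential and acts as the cathode, so E°_cell = +0.15 − (-0.44) = 0.59 V.
Balancing electrons gives n = 2; the reaction quotient is Q = [Fe²⁺]·[Sn²⁺]/[Sn⁴⁺] = 0.00418.
E = E° − (RT/nF) ln Q = 0.59 − (8.314×333)/(2×96500) × (-5.477) = 0.590 + 0.079 = 0.669 V.

0.669 V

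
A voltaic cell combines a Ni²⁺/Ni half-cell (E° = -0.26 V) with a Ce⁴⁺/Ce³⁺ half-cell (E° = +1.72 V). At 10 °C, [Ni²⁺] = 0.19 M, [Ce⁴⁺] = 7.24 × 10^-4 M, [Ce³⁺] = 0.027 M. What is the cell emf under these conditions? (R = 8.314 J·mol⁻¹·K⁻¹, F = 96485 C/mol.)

1.91 V

The Ce⁴⁺/Ce³⁺ couple has the higher reduction potential and acts as the cathode, so E°_cell = +1.72 − (-0.26) = 1.98 V.
Balancing electrons gives n = 2; the reaction quotient is Q = [Ni²⁺]·[Ce³⁺]^2/[Ce⁴⁺]^2 = 264.
E = E° − (RT/nF) ln Q = 1.98 − (8.314×283)/(2×96485) × (5.577) = 1.980 − 0.068 = 1.912 V.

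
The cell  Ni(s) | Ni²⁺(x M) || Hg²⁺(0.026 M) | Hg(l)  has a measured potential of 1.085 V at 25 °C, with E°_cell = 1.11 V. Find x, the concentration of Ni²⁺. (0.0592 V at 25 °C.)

From the Nernst equation, log Q = n(E° − E)/0.0592 = 2(1.11 − 1.085)/0.0592 = 0.845, so Q = 6.99.
With Q = [Ni²⁺]/[Hg²⁺] and the known concentrations, [Ni²⁺] in the numerator gives [Ni²⁺] = 0.18 M.

0.18 M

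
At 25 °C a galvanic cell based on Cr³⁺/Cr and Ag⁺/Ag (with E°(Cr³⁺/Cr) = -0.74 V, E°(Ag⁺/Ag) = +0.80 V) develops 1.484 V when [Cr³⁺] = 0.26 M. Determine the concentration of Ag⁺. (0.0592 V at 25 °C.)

0.072 M

From the Nernst equation, log Q = n(E° − E)/0.0592 = 3(1.54 − 1.484)/0.0592 = 2.838, so Q = 688.
With Q = [Cr³⁺]/[Ag⁺]^3 and the known concentrations, [Ag⁺]^3 in the denominator gives [Ag⁺] = 0.072 M.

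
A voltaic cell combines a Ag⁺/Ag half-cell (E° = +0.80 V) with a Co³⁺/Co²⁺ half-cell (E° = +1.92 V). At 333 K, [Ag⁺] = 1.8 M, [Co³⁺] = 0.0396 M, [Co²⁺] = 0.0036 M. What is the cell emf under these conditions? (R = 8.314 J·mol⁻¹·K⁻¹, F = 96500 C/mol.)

1.17 V

The Co³⁺/Co²⁺ couple has the higher reduction potential and acts as the cathode, so E°_cell = +1.92 − (+0.80) = 1.12 V.
Balancing electrons gives n = 1; the reaction quotient is Q = [Ag⁺]·[Co²⁺]/[Co³⁺] = 0.164.
E = E° − (RT/nF) ln Q = 1.12 − (8.314×333)/(1×96500) × (-1.810) = 1.120 + 0.052 = 1.172 V.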